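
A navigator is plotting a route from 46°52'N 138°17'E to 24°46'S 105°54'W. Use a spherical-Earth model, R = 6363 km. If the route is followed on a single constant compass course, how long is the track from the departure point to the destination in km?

Δψ = ln[tan(π/4+φ₂/2)/tan(π/4+φ₁/2)] = -1.3746;  Δφ = -1.2502 rad,  Δλ = +2.0214 rad
q = Δφ/Δψ = 0.9095
d = R·√(Δφ² + q²Δλ²) = 6363·2.22332 = 14147 km

14147 km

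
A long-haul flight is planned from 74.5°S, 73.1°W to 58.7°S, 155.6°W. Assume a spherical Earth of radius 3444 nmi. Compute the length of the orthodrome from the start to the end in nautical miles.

cos σ = sin φ₁ sin φ₂ + cos φ₁ cos φ₂ cos Δλ
      = sin(-74.50°)sin(-58.70°) + cos(-74.50°)cos(-58.70°)cos(-82.50°) = 0.8415
σ = 32.701° → d = Rσ = 3444·0.57073 = 1966 nmi

1966 nmi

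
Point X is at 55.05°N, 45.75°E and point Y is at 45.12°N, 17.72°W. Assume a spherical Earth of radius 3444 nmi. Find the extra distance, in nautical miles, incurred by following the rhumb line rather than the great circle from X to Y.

Great circle: cos σ = sin φ₁ sin φ₂ + cos φ₁ cos φ₂ cos Δλ,  σ = 0.7054 rad → d_gc = 2429.4 nmi
Rhumb line: Δψ = -0.2714, q = Δφ/Δψ = 0.6385, d_rh = R√(Δφ²+q²Δλ²) = 2508.2 nmi
Excess = 2508.2 − 2429.4 = 78.8 ≈ 79 nmi

79 nmi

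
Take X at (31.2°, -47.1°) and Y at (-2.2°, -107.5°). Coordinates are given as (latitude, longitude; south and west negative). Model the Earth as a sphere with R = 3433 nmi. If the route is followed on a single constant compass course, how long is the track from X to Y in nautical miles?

Rhumb course C = atan2(Δλ, Δψ) with Δψ = ln[tan(π/4+φ₂/2)/tan(π/4+φ₁/2)] = -0.6120, Δλ = -1.0542 → C = 239.86°
d = R·|Δφ| / |cos C| = 3433·0.58294 / 0.50210 = 3986 nmi

3986 nmi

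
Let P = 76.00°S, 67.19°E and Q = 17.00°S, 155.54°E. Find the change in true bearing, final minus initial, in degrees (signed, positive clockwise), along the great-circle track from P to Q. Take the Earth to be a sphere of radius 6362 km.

Initial bearing θ₁ = atan2(sin Δλ cos φ₂, cos φ₁ sin φ₂ − sin φ₁ cos φ₂ cos Δλ) = 92.64°
Final bearing θ₂ = (initial bearing from the destination back to the start) + 180° = 14.64°
Δθ = θ₂ − θ₁ = -78.0°

-78.0°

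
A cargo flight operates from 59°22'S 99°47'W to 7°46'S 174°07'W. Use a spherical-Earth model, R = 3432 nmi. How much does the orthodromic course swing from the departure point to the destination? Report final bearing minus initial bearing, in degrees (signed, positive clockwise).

+49.9°

Initial bearing θ₁ = atan2(sin Δλ cos φ₂, cos φ₁ sin φ₂ − sin φ₁ cos φ₂ cos Δλ) = 279.60°
Final bearing θ₂ = (initial bearing from the destination back to the start) + 180° = 329.53°
Δθ = θ₂ − θ₁ = +49.9°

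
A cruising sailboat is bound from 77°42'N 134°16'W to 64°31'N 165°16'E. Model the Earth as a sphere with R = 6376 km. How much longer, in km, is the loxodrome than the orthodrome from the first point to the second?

104 km

Great circle: cos σ = sin φ₁ sin φ₂ + cos φ₁ cos φ₂ cos Δλ,  σ = 0.3840 rad → d_gc = 2448.5 km
Rhumb line: Δψ = -0.7413, q = Δφ/Δψ = 0.3104, d_rh = R√(Δφ²+q²Δλ²) = 2552.5 km
Excess = 2552.5 − 2448.5 = 104.0 ≈ 104 km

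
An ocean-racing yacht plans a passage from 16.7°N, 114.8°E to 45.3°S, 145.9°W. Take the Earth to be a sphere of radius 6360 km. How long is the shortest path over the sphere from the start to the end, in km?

12016 km

cos σ = sin φ₁ sin φ₂ + cos φ₁ cos φ₂ cos Δλ
      = sin(16.70°)sin(-45.30°) + cos(16.70°)cos(-45.30°)cos(99.30°) = -0.3131
σ = 108.248° → d = Rσ = 6360·1.88929 = 12016 km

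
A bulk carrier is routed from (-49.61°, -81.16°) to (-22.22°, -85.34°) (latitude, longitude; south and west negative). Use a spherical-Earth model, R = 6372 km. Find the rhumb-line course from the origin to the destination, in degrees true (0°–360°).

Δψ = ln[tan(π/4+φ₂/2)/tan(π/4+φ₁/2)] = +0.6022
Δλ = -0.0730 rad (taken the short way round)
course = atan2(Δλ, Δψ) = 353.09°

353.1°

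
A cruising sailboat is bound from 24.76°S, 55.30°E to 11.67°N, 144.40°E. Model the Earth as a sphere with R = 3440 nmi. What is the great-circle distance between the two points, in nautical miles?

5647 nmi

Haversine: a = sin²(Δφ/2)+cos φ₁ cos φ₂ sin²(Δλ/2) = 0.53537;  σ = 2·atan2(√a,√(1−a))
σ = 94.057° → d = Rσ = 3440·1.64160 = 5647 nmi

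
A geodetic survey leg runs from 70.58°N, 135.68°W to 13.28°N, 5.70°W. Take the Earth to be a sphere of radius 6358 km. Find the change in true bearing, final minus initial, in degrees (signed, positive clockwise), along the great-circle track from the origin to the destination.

At departure: θ₁ = atan2(sin Δλ cos φ₂, cos φ₁ sin φ₂ − sin φ₁ cos φ₂ cos Δλ) = 48.23°
At arrival: θ₂ = atan2(sin Δλ cos φ₁, −cos φ₂ sin φ₁ + sin φ₂ cos φ₁ cos Δλ) = 165.24°
Δθ = θ₂ − θ₁ = +117.0°

+117.0°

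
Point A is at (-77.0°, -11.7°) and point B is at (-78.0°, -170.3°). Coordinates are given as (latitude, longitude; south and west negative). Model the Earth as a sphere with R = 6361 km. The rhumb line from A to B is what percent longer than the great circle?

Great circle: σ = 0.4286 rad → d_gc = Rσ = 2726.6 km
Rhumb: Δφ = -0.0175, Δλ = -2.7681, Δψ = -0.0807, q = Δφ/Δψ = 0.2163 → d_rh = R√(Δφ²+q²Δλ²) = 3810.6 km
Excess = (3810.6 − 2726.6) / 2726.6 = 1084.0 / 2726.6 = 39.76% ≈ 39.8%

39.8%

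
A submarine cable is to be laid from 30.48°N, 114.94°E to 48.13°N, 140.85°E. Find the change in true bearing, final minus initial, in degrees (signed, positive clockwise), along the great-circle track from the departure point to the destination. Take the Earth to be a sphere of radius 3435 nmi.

Initial bearing θ₁ = atan2(sin Δλ cos φ₂, cos φ₁ sin φ₂ − sin φ₁ cos φ₂ cos Δλ) = 40.85°
Final bearing θ₂ = (initial bearing from the destination back to the start) + 180° = 57.63°
Δθ = θ₂ − θ₁ = +16.8°

+16.8°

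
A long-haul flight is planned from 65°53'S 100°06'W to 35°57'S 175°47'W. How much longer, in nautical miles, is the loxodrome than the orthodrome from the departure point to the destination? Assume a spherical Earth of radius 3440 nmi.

153 nmi

Great circle: cos σ = sin φ₁ sin φ₂ + cos φ₁ cos φ₂ cos Δλ,  σ = 0.9051 rad → d_gc = 3113.4 nmi
Rhumb line: Δψ = +0.8704, q = Δφ/Δψ = 0.6003, d_rh = R√(Δφ²+q²Δλ²) = 3266.4 nmi
Excess = 3266.4 − 3113.4 = 153.0 ≈ 153 nmi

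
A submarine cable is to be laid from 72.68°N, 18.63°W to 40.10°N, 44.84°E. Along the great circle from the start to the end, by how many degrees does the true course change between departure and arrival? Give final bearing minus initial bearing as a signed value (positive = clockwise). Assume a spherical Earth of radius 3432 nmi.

+56.4°

At departure: θ₁ = atan2(sin Δλ cos φ₂, cos φ₁ sin φ₂ − sin φ₁ cos φ₂ cos Δλ) = 101.11°
At arrival: θ₂ = atan2(sin Δλ cos φ₁, −cos φ₂ sin φ₁ + sin φ₂ cos φ₁ cos Δλ) = 157.55°
Δθ = θ₂ − θ₁ = +56.4°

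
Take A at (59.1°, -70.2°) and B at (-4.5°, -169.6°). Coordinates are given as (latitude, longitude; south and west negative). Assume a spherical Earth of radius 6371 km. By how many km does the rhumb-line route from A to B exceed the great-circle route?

466 km

Great circle: cos σ = sin φ₁ sin φ₂ + cos φ₁ cos φ₂ cos Δλ,  σ = 1.7223 rad → d_gc = 10972.9 km
Rhumb line: Δψ = -1.3646, q = Δφ/Δψ = 0.8135, d_rh = R√(Δφ²+q²Δλ²) = 11439.0 km
Excess = 11439.0 − 10972.9 = 466.1 ≈ 466 km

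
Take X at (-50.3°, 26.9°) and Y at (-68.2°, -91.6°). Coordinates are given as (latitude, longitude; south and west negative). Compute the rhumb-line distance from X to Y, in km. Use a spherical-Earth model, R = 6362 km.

Rhumb course C = atan2(Δλ, Δψ) with Δψ = ln[tan(π/4+φ₂/2)/tan(π/4+φ₁/2)] = -0.6284, Δλ = -2.0682 → C = 253.10°
d = R·|Δφ| / |cos C| = 6362·0.31241 / 0.29073 = 6836 km

6836 km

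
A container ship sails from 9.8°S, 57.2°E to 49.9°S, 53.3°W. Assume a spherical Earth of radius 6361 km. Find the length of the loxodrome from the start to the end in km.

11193 km

Δψ = ln[tan(π/4+φ₂/2)/tan(π/4+φ₁/2)] = -0.8361;  Δφ = -0.6999 rad,  Δλ = -1.9286 rad
q = Δφ/Δψ = 0.8371
d = R·√(Δφ² + q²Δλ²) = 6361·1.75957 = 11193 km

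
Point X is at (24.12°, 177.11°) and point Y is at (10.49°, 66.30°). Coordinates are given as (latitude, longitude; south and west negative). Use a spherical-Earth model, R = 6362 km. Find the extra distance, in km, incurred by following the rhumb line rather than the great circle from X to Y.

247 km

Great circle: cos σ = sin φ₁ sin φ₂ + cos φ₁ cos φ₂ cos Δλ,  σ = 1.8177 rad → d_gc = 11564.4 km
Rhumb line: Δψ = -0.2499, q = Δφ/Δψ = 0.9520, d_rh = R√(Δφ²+q²Δλ²) = 11811.4 km
Excess = 11811.4 − 11564.4 = 247.0 ≈ 247 km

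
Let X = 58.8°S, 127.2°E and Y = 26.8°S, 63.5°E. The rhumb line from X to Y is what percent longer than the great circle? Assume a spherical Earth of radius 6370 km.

Great circle: σ = 0.9391 rad → d_gc = Rσ = 5981.9 km
Rhumb: Δφ = +0.5585, Δλ = -1.1118, Δψ = +0.7900, q = Δφ/Δψ = 0.7070 → d_rh = R√(Δφ²+q²Δλ²) = 6142.0 km
Excess = (6142.0 − 5981.9) / 5981.9 = 160.1 / 5981.9 = 2.68% ≈ 2.7%

2.7%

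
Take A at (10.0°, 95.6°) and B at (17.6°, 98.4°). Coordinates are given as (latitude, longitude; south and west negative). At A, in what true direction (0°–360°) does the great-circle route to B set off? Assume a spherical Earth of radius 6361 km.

N = sin Δλ·cos φ₂ = +0.0466;  D = cos φ₁ sin φ₂ − sin φ₁ cos φ₂ cos Δλ = +0.1325
initial course = atan2(N, D) = 19.37°

19.4°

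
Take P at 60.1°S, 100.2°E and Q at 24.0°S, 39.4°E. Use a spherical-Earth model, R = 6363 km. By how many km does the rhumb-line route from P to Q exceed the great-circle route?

145 km

Great circle: cos σ = sin φ₁ sin φ₂ + cos φ₁ cos φ₂ cos Δλ,  σ = 0.9585 rad → d_gc = 6098.8 km
Rhumb line: Δψ = +0.8888, q = Δφ/Δψ = 0.7089, d_rh = R√(Δφ²+q²Δλ²) = 6243.9 km
Excess = 6243.9 − 6098.8 = 145.1 ≈ 145 km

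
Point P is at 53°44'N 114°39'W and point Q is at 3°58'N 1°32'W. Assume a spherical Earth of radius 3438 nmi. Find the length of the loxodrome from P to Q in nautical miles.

Δψ = ln[tan(π/4+φ₂/2)/tan(π/4+φ₁/2)] = -1.0470;  Δφ = -0.8686 rad,  Δλ = +1.9743 rad
q = Δφ/Δψ = 0.8296
d = R·√(Δφ² + q²Δλ²) = 3438·1.85392 = 6374 nmi

6374 nmi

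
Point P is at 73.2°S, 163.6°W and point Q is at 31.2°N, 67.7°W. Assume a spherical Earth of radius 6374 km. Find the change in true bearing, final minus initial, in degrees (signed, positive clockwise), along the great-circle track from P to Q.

-65.9°

Initial bearing θ₁ = atan2(sin Δλ cos φ₂, cos φ₁ sin φ₂ − sin φ₁ cos φ₂ cos Δλ) = 85.59°
Final bearing θ₂ = (initial bearing from the destination back to the start) + 180° = 19.69°
Δθ = θ₂ − θ₁ = -65.9°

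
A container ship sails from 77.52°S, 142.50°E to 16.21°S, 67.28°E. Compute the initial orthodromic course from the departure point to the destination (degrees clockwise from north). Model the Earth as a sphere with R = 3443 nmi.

θ = atan2( sin Δλ·cos φ₂ ,  cos φ₁ sin φ₂ − sin φ₁ cos φ₂ cos Δλ )
  = atan2(-0.9285, +0.1789) = 280.90°

280.9°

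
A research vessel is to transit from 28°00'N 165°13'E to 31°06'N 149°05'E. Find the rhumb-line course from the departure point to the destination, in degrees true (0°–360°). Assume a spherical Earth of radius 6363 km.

282.5°

Meridional parts: M(φ₁)=+0.5094, M(φ₂)=+0.5716 → ΔM = +0.0622;  Δλ = -0.2816 rad
tan C = Δλ / ΔM = -4.5264 → C = 282.46°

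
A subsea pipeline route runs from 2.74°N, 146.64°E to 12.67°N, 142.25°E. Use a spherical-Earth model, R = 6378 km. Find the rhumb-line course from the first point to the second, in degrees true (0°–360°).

336.4°

Δψ = ln[tan(π/4+φ₂/2)/tan(π/4+φ₁/2)] = +0.1751
Δλ = -0.0766 rad (taken the short way round)
course = atan2(Δλ, Δψ) = 336.37°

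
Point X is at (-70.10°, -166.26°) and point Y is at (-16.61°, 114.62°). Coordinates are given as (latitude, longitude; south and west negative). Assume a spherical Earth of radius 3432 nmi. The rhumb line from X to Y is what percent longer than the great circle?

Great circle: σ = 1.2341 rad → d_gc = Rσ = 4235.5 nmi
Rhumb: Δφ = +0.9336, Δλ = -1.3809, Δψ = +1.4465, q = Δφ/Δψ = 0.6454 → d_rh = R√(Δφ²+q²Δλ²) = 4429.7 nmi
Excess = (4429.7 − 4235.5) / 4235.5 = 194.2 / 4235.5 = 4.59% ≈ 4.6%

4.6%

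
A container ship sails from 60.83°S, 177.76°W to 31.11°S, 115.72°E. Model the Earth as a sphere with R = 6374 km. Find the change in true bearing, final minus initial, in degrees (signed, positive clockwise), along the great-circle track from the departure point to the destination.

At departure: θ₁ = atan2(sin Δλ cos φ₂, cos φ₁ sin φ₂ − sin φ₁ cos φ₂ cos Δλ) = 273.35°
At arrival: θ₂ = atan2(sin Δλ cos φ₁, −cos φ₂ sin φ₁ + sin φ₂ cos φ₁ cos Δλ) = 325.37°
Δθ = θ₂ − θ₁ = +52.0°

+52.0°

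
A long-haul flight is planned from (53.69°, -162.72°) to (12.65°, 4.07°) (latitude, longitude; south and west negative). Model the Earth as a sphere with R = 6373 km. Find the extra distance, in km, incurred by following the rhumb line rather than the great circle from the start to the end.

Great circle: cos σ = sin φ₁ sin φ₂ + cos φ₁ cos φ₂ cos Δλ,  σ = 1.9671 rad → d_gc = 12536.4 km
Rhumb line: Δψ = -0.8924, q = Δφ/Δψ = 0.8026, d_rh = R√(Δφ²+q²Δλ²) = 15574.6 km
Excess = 15574.6 − 12536.4 = 3038.2 ≈ 3038 km

3038 km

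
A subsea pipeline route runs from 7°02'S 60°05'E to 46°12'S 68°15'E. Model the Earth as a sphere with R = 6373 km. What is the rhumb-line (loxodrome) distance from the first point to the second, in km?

Rhumb course C = atan2(Δλ, Δψ) with Δψ = ln[tan(π/4+φ₂/2)/tan(π/4+φ₁/2)] = -0.7882, Δλ = +0.1425 → C = 169.75°
d = R·|Δφ| / |cos C| = 6373·0.68359 / 0.98404 = 4427 km

4427 km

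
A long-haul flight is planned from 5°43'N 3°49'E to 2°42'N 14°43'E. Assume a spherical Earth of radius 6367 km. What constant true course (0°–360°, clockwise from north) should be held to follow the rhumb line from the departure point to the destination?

Δψ = ln[tan(π/4+φ₂/2)/tan(π/4+φ₁/2)] = -0.0528
Δλ = +0.1902 rad (taken the short way round)
course = atan2(Δλ, Δψ) = 105.51°

105.5°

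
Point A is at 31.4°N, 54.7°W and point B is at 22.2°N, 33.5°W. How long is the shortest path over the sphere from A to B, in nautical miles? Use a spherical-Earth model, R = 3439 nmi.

cos σ = sin φ₁ sin φ₂ + cos φ₁ cos φ₂ cos Δλ
      = sin(31.40°)sin(22.20°) + cos(31.40°)cos(22.20°)cos(21.20°) = 0.9337
σ = 20.988° → d = Rσ = 3439·0.36632 = 1260 nmi

1260 nmi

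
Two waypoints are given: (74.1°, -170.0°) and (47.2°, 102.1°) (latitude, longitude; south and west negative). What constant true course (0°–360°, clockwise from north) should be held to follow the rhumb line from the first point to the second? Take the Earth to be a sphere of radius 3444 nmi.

236.1°

Δψ = ln[tan(π/4+φ₂/2)/tan(π/4+φ₁/2)] = -1.0318
Δλ = -1.5341 rad (taken the short way round)
course = atan2(Δλ, Δψ) = 236.08°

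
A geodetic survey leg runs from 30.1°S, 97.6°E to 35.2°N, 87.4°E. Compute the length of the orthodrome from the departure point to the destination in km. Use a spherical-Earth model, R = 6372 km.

7340 km

cos σ = sin φ₁ sin φ₂ + cos φ₁ cos φ₂ cos Δλ
      = sin(-30.10°)sin(35.20°) + cos(-30.10°)cos(35.20°)cos(-10.20°) = 0.4067
σ = 66.003° → d = Rσ = 6372·1.15196 = 7340 km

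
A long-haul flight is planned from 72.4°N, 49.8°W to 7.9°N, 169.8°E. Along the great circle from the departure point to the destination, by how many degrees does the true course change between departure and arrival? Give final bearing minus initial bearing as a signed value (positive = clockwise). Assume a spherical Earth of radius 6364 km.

At departure: θ₁ = atan2(sin Δλ cos φ₂, cos φ₁ sin φ₂ − sin φ₁ cos φ₂ cos Δλ) = 320.61°
At arrival: θ₂ = atan2(sin Δλ cos φ₁, −cos φ₂ sin φ₁ + sin φ₂ cos φ₁ cos Δλ) = 191.17°
Δθ = θ₂ − θ₁ = -129.4°

-129.4°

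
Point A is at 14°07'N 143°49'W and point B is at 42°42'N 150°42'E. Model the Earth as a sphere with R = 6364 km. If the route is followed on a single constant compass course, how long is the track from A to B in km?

7047 km

Rhumb course C = atan2(Δλ, Δψ) with Δψ = ln[tan(π/4+φ₂/2)/tan(π/4+φ₁/2)] = +0.5768, Δλ = -1.1429 → C = 296.78°
d = R·|Δφ| / |cos C| = 6364·0.49887 / 0.45054 = 7047 km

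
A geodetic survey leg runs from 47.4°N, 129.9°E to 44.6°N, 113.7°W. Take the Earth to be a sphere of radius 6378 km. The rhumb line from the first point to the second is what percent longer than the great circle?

Great circle: σ = 1.2634 rad → d_gc = Rσ = 8058.1 km
Rhumb: Δφ = -0.0489, Δλ = +2.0316, Δψ = -0.0704, q = Δφ/Δψ = 0.6944 → d_rh = R√(Δφ²+q²Δλ²) = 9003.5 km
Excess = (9003.5 − 8058.1) / 8058.1 = 945.4 / 8058.1 = 11.73% ≈ 11.7%

11.7%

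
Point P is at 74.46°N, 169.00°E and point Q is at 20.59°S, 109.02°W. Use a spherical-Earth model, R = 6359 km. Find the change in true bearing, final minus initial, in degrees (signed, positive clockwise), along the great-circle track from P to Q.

At departure: θ₁ = atan2(sin Δλ cos φ₂, cos φ₁ sin φ₂ − sin φ₁ cos φ₂ cos Δλ) = 103.35°
At arrival: θ₂ = atan2(sin Δλ cos φ₁, −cos φ₂ sin φ₁ + sin φ₂ cos φ₁ cos Δλ) = 163.83°
Δθ = θ₂ − θ₁ = +60.5°

+60.5°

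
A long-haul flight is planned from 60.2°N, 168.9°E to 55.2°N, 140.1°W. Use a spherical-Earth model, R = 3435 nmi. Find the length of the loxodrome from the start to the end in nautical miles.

Δψ = ln[tan(π/4+φ₂/2)/tan(π/4+φ₁/2)] = -0.1636;  Δφ = -0.0873 rad,  Δλ = +0.8901 rad
q = Δφ/Δψ = 0.5333
d = R·√(Δφ² + q²Δλ²) = 3435·0.48268 = 1658 nmi

1658 nmi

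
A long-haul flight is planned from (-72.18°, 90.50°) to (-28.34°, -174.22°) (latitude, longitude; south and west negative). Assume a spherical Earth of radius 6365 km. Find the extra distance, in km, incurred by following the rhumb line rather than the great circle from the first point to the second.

584 km

Great circle: cos σ = sin φ₁ sin φ₂ + cos φ₁ cos φ₂ cos Δλ,  σ = 1.1295 rad → d_gc = 7189.1 km
Rhumb line: Δψ = +1.3368, q = Δφ/Δψ = 0.5724, d_rh = R√(Δφ²+q²Δλ²) = 7773.2 km
Excess = 7773.2 − 7189.1 = 584.1 ≈ 584 km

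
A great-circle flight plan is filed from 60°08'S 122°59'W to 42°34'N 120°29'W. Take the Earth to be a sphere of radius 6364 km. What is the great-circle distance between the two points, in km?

11409 km

cos σ = sin φ₁ sin φ₂ + cos φ₁ cos φ₂ cos Δλ
      = sin(-60.13°)sin(42.57°) + cos(-60.13°)cos(42.57°)cos(2.50°) = -0.2202
σ = 102.721° → d = Rσ = 6364·1.79281 = 11409 km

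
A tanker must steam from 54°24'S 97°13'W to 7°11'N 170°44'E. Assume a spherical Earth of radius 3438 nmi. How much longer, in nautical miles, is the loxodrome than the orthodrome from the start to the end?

161 nmi

Great circle: cos σ = sin φ₁ sin φ₂ + cos φ₁ cos φ₂ cos Δλ,  σ = 1.6934 rad → d_gc = 5822.0 nmi
Rhumb line: Δψ = +1.2618, q = Δφ/Δψ = 0.8518, d_rh = R√(Δφ²+q²Δλ²) = 5982.6 nmi
Excess = 5982.6 − 5822.0 = 160.6 ≈ 161 nmi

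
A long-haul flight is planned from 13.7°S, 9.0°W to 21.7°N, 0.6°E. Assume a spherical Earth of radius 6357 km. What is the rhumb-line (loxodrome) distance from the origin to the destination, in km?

4064 km

Δψ = ln[tan(π/4+φ₂/2)/tan(π/4+φ₁/2)] = +0.6296;  Δφ = +0.6178 rad,  Δλ = +0.1676 rad
q = Δφ/Δψ = 0.9814
d = R·√(Δφ² + q²Δλ²) = 6357·0.63935 = 4064 km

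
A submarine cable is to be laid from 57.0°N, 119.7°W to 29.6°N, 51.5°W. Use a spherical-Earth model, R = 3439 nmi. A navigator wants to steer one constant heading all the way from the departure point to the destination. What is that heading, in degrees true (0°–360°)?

119.6°

Δψ = ln[tan(π/4+φ₂/2)/tan(π/4+φ₁/2)] = -0.6754
Δλ = +1.1903 rad (taken the short way round)
course = atan2(Δλ, Δψ) = 119.57°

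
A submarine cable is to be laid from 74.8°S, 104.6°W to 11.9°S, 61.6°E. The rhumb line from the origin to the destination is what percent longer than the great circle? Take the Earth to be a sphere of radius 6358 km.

28.2%

Great circle: σ = 1.6210 rad → d_gc = Rσ = 10306.2 km
Rhumb: Δφ = +1.0978, Δλ = +2.9007, Δψ = +1.8050, q = Δφ/Δψ = 0.6082 → d_rh = R√(Δφ²+q²Δλ²) = 13211.5 km
Excess = (13211.5 − 10306.2) / 10306.2 = 2905.3 / 10306.2 = 28.19% ≈ 28.2%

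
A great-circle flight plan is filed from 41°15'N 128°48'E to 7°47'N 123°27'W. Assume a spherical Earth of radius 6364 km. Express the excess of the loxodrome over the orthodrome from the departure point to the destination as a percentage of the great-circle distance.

Great circle: σ = 1.7090 rad → d_gc = Rσ = 10876.3 km
Rhumb: Δφ = -0.5841, Δλ = +1.8806, Δψ = -0.6554, q = Δφ/Δψ = 0.8912 → d_rh = R√(Δφ²+q²Δλ²) = 11295.5 km
Excess = (11295.5 − 10876.3) / 10876.3 = 419.2 / 10876.3 = 3.854% ≈ 3.9%

3.9%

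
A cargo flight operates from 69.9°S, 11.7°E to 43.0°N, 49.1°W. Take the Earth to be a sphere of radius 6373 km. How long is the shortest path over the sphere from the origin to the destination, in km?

13480 km

cos σ = sin φ₁ sin φ₂ + cos φ₁ cos φ₂ cos Δλ
      = sin(-69.90°)sin(43.00°) + cos(-69.90°)cos(43.00°)cos(-60.80°) = -0.5178
σ = 121.188° → d = Rσ = 6373·2.11512 = 13480 km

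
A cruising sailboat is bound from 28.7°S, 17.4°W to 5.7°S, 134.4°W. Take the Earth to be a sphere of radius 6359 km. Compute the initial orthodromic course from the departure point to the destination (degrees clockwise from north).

N = sin Δλ·cos φ₂ = -0.8866;  D = cos φ₁ sin φ₂ − sin φ₁ cos φ₂ cos Δλ = -0.3041
initial course = atan2(N, D) = 251.07°

251.1°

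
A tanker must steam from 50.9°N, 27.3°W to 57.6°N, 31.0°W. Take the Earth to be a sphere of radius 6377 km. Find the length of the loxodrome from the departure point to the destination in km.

Δψ = ln[tan(π/4+φ₂/2)/tan(π/4+φ₁/2)] = +0.2007;  Δφ = +0.1169 rad,  Δλ = -0.0646 rad
q = Δφ/Δψ = 0.5826
d = R·√(Δφ² + q²Δλ²) = 6377·0.12284 = 783 km

783 km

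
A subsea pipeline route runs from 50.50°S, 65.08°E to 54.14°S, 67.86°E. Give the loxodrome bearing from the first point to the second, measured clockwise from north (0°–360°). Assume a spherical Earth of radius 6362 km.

Δψ = ln[tan(π/4+φ₂/2)/tan(π/4+φ₁/2)] = -0.1040
Δλ = +0.0485 rad (taken the short way round)
course = atan2(Δλ, Δψ) = 154.99°

155.0°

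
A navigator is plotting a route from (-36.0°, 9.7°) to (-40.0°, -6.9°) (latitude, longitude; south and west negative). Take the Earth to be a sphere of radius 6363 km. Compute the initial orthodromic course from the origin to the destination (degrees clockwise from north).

248.0°

N = sin Δλ·cos φ₂ = -0.2188;  D = cos φ₁ sin φ₂ − sin φ₁ cos φ₂ cos Δλ = -0.0885
initial course = atan2(N, D) = 247.98°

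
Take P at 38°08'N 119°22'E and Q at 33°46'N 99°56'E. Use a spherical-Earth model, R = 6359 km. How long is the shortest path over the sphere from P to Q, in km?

Haversine: a = sin²(Δφ/2)+cos φ₁ cos φ₂ sin²(Δλ/2) = 0.02008;  σ = 2·atan2(√a,√(1−a))
σ = 16.292° → d = Rσ = 6359·0.28435 = 1808 km

1808 km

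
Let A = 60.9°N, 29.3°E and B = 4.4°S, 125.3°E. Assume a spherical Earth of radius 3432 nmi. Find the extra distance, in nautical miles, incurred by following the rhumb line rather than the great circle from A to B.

240 nmi

Great circle: cos σ = sin φ₁ sin φ₂ + cos φ₁ cos φ₂ cos Δλ,  σ = 1.6888 rad → d_gc = 5795.9 nmi
Rhumb line: Δψ = -1.4257, q = Δφ/Δψ = 0.7994, d_rh = R√(Δφ²+q²Δλ²) = 6035.8 nmi
Excess = 6035.8 − 5795.9 = 239.9 ≈ 240 nmi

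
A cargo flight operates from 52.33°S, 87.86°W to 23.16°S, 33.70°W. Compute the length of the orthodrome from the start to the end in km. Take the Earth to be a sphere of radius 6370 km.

5580 km

Haversine: a = sin²(Δφ/2)+cos φ₁ cos φ₂ sin²(Δλ/2) = 0.17985;  σ = 2·atan2(√a,√(1−a))
σ = 50.186° → d = Rσ = 6370·0.87591 = 5580 km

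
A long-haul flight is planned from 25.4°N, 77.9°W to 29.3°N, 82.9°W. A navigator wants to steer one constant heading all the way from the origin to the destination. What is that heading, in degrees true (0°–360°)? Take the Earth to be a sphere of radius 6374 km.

311.3°

Meridional parts: M(φ₁)=+0.4586, M(φ₂)=+0.5352 → ΔM = +0.0767;  Δλ = -0.0873 rad
tan C = Δλ / ΔM = -1.1384 → C = 311.30°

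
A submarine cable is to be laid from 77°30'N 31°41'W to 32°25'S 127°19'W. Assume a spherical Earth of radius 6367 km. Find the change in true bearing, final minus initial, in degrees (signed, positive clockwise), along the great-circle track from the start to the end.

-72.8°

At departure: θ₁ = atan2(sin Δλ cos φ₂, cos φ₁ sin φ₂ − sin φ₁ cos φ₂ cos Δλ) = 267.61°
At arrival: θ₂ = atan2(sin Δλ cos φ₁, −cos φ₂ sin φ₁ + sin φ₂ cos φ₁ cos Δλ) = 194.84°
Δθ = θ₂ − θ₁ = -72.8°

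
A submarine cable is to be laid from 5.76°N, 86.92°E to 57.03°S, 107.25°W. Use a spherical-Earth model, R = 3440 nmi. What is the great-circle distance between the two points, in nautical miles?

Haversine: a = sin²(Δφ/2)+cos φ₁ cos φ₂ sin²(Δλ/2) = 0.80459;  σ = 2·atan2(√a,√(1−a))
σ = 127.530° → d = Rσ = 3440·2.22582 = 7657 nmi

7657 nmi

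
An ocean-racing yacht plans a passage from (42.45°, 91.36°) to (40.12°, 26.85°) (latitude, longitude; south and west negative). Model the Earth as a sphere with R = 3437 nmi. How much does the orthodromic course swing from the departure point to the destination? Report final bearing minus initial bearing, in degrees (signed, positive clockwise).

-45.2°

Initial bearing θ₁ = atan2(sin Δλ cos φ₂, cos φ₁ sin φ₂ − sin φ₁ cos φ₂ cos Δλ) = 290.16°
Final bearing θ₂ = (initial bearing from the destination back to the start) + 180° = 244.93°
Δθ = θ₂ − θ₁ = -45.2°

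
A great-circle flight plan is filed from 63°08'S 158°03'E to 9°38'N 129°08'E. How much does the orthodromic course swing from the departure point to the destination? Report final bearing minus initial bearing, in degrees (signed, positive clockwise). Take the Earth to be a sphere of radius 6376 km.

+16.4°

At departure: θ₁ = atan2(sin Δλ cos φ₂, cos φ₁ sin φ₂ − sin φ₁ cos φ₂ cos Δλ) = 330.58°
At arrival: θ₂ = atan2(sin Δλ cos φ₁, −cos φ₂ sin φ₁ + sin φ₂ cos φ₁ cos Δλ) = 346.99°
Δθ = θ₂ − θ₁ = +16.4°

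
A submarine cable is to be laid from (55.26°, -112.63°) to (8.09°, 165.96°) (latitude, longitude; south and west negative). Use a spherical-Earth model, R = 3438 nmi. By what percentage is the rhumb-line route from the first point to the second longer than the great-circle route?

Great circle: σ = 1.3695 rad → d_gc = Rσ = 4708.4 nmi
Rhumb: Δφ = -0.8233, Δλ = -1.4209, Δψ = -1.0205, q = Δφ/Δψ = 0.8067 → d_rh = R√(Δφ²+q²Δλ²) = 4852.0 nmi
Excess = (4852.0 − 4708.4) / 4708.4 = 143.6 / 4708.4 = 3.0499% ≈ 3.0%

3.0%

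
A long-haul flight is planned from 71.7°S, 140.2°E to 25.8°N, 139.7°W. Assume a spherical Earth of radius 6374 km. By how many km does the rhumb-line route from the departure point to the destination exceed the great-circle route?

314 km

Great circle: cos σ = sin φ₁ sin φ₂ + cos φ₁ cos φ₂ cos Δλ,  σ = 1.9440 rad → d_gc = 12391.16 km
Rhumb line: Δψ = +2.2923, q = Δφ/Δψ = 0.7424, d_rh = R√(Δφ²+q²Δλ²) = 12704.70 km
Excess = 12704.70 − 12391.16 = 313.54 ≈ 314 km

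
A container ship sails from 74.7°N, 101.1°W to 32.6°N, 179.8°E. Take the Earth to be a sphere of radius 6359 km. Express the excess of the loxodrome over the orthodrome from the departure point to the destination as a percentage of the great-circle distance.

Great circle: σ = 0.9743 rad → d_gc = Rσ = 6195.8 km
Rhumb: Δφ = -0.7348, Δλ = -1.3806, Δψ = -1.4051, q = Δφ/Δψ = 0.5229 → d_rh = R√(Δφ²+q²Δλ²) = 6550.4 km
Excess = (6550.4 − 6195.8) / 6195.8 = 354.6 / 6195.8 = 5.72% ≈ 5.7%

5.7%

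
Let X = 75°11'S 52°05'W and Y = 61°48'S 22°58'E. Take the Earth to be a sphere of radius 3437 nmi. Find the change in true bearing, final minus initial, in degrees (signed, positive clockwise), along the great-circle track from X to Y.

-71.5°

Initial bearing θ₁ = atan2(sin Δλ cos φ₂, cos φ₁ sin φ₂ − sin φ₁ cos φ₂ cos Δλ) = 103.25°
Final bearing θ₂ = (initial bearing from the destination back to the start) + 180° = 31.79°
Δθ = θ₂ − θ₁ = -71.5°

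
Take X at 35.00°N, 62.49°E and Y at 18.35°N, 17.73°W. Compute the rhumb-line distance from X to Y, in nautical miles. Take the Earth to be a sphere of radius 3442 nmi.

Rhumb course C = atan2(Δλ, Δψ) with Δψ = ln[tan(π/4+φ₂/2)/tan(π/4+φ₁/2)] = -0.3269, Δλ = -1.4001 → C = 256.86°
d = R·|Δφ| / |cos C| = 3442·0.29060 / 0.22740 = 4399 nmi

4399 nmi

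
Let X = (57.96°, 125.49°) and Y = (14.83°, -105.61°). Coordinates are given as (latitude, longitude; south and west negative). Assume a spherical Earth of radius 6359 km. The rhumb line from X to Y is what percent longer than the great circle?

11.9%

Great circle: σ = 1.6761 rad → d_gc = Rσ = 10658.1 km
Rhumb: Δφ = -0.7528, Δλ = +2.2497, Δψ = -0.9861, q = Δφ/Δψ = 0.7634 → d_rh = R√(Δφ²+q²Δλ²) = 11924.1 km
Excess = (11924.1 − 10658.1) / 10658.1 = 1266.0 / 10658.1 = 11.88% ≈ 11.9%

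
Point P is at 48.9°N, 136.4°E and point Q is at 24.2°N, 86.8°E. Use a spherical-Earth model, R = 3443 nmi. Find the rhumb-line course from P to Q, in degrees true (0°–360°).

237.8°

Meridional parts: M(φ₁)=+0.9812, M(φ₂)=+0.4355 → ΔM = -0.5456;  Δλ = -0.8657 rad
tan C = Δλ / ΔM = +1.5866 → C = 237.78°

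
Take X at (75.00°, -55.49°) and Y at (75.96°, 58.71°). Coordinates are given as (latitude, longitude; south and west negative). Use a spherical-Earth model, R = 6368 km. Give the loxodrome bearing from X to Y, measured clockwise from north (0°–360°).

88.1°

Meridional parts: M(φ₁)=+2.0276, M(φ₂)=+2.0944 → ΔM = +0.0669;  Δλ = +1.9932 rad
tan C = Δλ / ΔM = +29.8142 → C = 88.08°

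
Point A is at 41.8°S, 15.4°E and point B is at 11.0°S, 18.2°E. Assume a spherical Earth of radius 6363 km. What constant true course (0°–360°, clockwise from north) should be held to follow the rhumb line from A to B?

Meridional parts: M(φ₁)=-0.8045, M(φ₂)=-0.1932 → ΔM = +0.6113;  Δλ = +0.0489 rad
tan C = Δλ / ΔM = +0.0799 → C = 4.57°

4.6°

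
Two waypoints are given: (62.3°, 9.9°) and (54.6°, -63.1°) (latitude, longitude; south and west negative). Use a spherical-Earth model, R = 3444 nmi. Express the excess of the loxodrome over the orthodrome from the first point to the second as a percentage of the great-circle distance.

Great circle: σ = 0.6428 rad → d_gc = Rσ = 2213.7 nmi
Rhumb: Δφ = -0.1344, Δλ = -1.2741, Δψ = -0.2581, q = Δφ/Δψ = 0.5207 → d_rh = R√(Δφ²+q²Δλ²) = 2331.4 nmi
Excess = (2331.4 − 2213.7) / 2213.7 = 117.7 / 2213.7 = 5.32% ≈ 5.3%

5.3%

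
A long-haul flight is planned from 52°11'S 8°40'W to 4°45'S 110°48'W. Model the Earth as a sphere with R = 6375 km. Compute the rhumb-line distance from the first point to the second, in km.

Rhumb course C = atan2(Δλ, Δψ) with Δψ = ln[tan(π/4+φ₂/2)/tan(π/4+φ₁/2)] = +0.9884, Δλ = -1.7826 → C = 299.01°
d = R·|Δφ| / |cos C| = 6375·0.82787 / 0.48491 = 10884 km

10884 km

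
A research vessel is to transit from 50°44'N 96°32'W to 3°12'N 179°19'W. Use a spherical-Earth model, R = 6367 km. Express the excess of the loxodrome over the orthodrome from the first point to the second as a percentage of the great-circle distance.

2.4%

Great circle: σ = 1.4479 rad → d_gc = Rσ = 9218.7 km
Rhumb: Δφ = -0.8296, Δλ = -1.4448, Δψ = -0.9749, q = Δφ/Δψ = 0.8510 → d_rh = R√(Δφ²+q²Δλ²) = 9443.9 km
Excess = (9443.9 − 9218.7) / 9218.7 = 225.2 / 9218.7 = 2.44% ≈ 2.4%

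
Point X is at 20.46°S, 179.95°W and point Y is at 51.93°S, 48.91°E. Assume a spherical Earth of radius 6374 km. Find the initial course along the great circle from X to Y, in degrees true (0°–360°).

N = sin Δλ·cos φ₂ = -0.4644;  D = cos φ₁ sin φ₂ − sin φ₁ cos φ₂ cos Δλ = -0.8794
initial course = atan2(N, D) = 207.84°

207.8°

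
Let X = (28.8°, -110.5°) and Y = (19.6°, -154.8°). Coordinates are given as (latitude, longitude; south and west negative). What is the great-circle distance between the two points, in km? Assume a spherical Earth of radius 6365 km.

cos σ = sin φ₁ sin φ₂ + cos φ₁ cos φ₂ cos Δλ
      = sin(28.80°)sin(19.60°) + cos(28.80°)cos(19.60°)cos(-44.30°) = 0.7524
σ = 41.199° → d = Rσ = 6365·0.71905 = 4577 km

4577 km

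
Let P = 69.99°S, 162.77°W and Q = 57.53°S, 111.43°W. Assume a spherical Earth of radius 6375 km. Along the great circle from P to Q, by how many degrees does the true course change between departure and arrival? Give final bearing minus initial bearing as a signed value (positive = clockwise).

-46.9°

At departure: θ₁ = atan2(sin Δλ cos φ₂, cos φ₁ sin φ₂ − sin φ₁ cos φ₂ cos Δλ) = 86.39°
At arrival: θ₂ = atan2(sin Δλ cos φ₁, −cos φ₂ sin φ₁ + sin φ₂ cos φ₁ cos Δλ) = 39.50°
Δθ = θ₂ − θ₁ = -46.9°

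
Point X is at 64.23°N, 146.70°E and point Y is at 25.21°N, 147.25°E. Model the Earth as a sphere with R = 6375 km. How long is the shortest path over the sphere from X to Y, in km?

4342 km

cos σ = sin φ₁ sin φ₂ + cos φ₁ cos φ₂ cos Δλ
      = sin(64.23°)sin(25.21°) + cos(64.23°)cos(25.21°)cos(0.55°) = 0.7769
σ = 39.022° → d = Rσ = 6375·0.68106 = 4342 km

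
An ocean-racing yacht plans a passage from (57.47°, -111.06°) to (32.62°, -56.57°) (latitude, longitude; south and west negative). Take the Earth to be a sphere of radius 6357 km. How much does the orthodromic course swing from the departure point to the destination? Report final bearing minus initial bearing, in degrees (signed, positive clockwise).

Initial bearing θ₁ = atan2(sin Δλ cos φ₂, cos φ₁ sin φ₂ − sin φ₁ cos φ₂ cos Δλ) = 100.14°
Final bearing θ₂ = (initial bearing from the destination back to the start) + 180° = 141.06°
Δθ = θ₂ − θ₁ = +40.9°

+40.9°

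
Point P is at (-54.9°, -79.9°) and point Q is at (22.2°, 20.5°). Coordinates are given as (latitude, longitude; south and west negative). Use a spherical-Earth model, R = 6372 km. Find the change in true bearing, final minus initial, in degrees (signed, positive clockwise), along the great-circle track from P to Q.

Initial bearing θ₁ = atan2(sin Δλ cos φ₂, cos φ₁ sin φ₂ − sin φ₁ cos φ₂ cos Δλ) = 84.95°
Final bearing θ₂ = (initial bearing from the destination back to the start) + 180° = 38.22°
Δθ = θ₂ − θ₁ = -46.7°

-46.7°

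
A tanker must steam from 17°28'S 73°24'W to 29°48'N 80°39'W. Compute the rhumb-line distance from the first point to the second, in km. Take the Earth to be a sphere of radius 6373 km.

Δψ = ln[tan(π/4+φ₂/2)/tan(π/4+φ₁/2)] = +0.8550;  Δφ = +0.8250 rad,  Δλ = -0.1265 rad
q = Δφ/Δψ = 0.9649
d = R·√(Δφ² + q²Δλ²) = 6373·0.83395 = 5315 km

5315 km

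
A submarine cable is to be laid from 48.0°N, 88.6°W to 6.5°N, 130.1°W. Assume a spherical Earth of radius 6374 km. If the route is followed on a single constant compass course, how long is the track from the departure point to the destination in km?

Δψ = ln[tan(π/4+φ₂/2)/tan(π/4+φ₁/2)] = -0.8438;  Δφ = -0.7243 rad,  Δλ = -0.7243 rad
q = Δφ/Δψ = 0.8584
d = R·√(Δφ² + q²Δλ²) = 6374·0.95458 = 6084 km

6084 km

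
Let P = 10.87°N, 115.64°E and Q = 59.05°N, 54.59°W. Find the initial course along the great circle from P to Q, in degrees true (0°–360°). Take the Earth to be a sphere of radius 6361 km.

354.7°

N = sin Δλ·cos φ₂ = -0.0873;  D = cos φ₁ sin φ₂ − sin φ₁ cos φ₂ cos Δλ = +0.9378
initial course = atan2(N, D) = 354.68°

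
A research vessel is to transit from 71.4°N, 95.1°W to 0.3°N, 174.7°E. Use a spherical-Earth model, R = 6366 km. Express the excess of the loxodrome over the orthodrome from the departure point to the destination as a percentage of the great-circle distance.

5.1%

Great circle: σ = 1.5669 rad → d_gc = Rσ = 9975.2 km
Rhumb: Δφ = -1.2409, Δλ = -1.5743, Δψ = -1.8041, q = Δφ/Δψ = 0.6878 → d_rh = R√(Δφ²+q²Δλ²) = 10484.5 km
Excess = (10484.5 − 9975.2) / 9975.2 = 509.3 / 9975.2 = 5.11% ≈ 5.1%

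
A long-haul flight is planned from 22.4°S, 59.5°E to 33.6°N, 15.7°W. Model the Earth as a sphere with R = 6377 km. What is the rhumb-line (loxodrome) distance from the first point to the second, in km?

Δψ = ln[tan(π/4+φ₂/2)/tan(π/4+φ₁/2)] = +1.0246;  Δφ = +0.9774 rad,  Δλ = -1.3125 rad
q = Δφ/Δψ = 0.9539
d = R·√(Δφ² + q²Δλ²) = 6377·1.58836 = 10129 km

10129 km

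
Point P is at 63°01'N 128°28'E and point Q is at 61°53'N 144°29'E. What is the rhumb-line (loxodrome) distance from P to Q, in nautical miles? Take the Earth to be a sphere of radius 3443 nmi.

450 nmi

Δψ = ln[tan(π/4+φ₂/2)/tan(π/4+φ₁/2)] = -0.0428;  Δφ = -0.0198 rad,  Δλ = +0.2795 rad
q = Δφ/Δψ = 0.4625
d = R·√(Δφ² + q²Δλ²) = 3443·0.13078 = 450 nmi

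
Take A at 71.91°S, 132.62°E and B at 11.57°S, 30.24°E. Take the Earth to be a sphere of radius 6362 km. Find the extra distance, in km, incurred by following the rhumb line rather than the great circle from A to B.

Great circle: cos σ = sin φ₁ sin φ₂ + cos φ₁ cos φ₂ cos Δλ,  σ = 1.4450 rad → d_gc = 9193.3 km
Rhumb line: Δψ = +1.6343, q = Δφ/Δψ = 0.6444, d_rh = R√(Δφ²+q²Δλ²) = 9927.3 km
Excess = 9927.3 − 9193.3 = 734.0 ≈ 734 km

734 km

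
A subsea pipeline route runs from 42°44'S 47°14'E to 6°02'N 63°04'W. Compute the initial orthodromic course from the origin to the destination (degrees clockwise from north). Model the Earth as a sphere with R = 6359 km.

N = sin Δλ·cos φ₂ = -0.9327;  D = cos φ₁ sin φ₂ − sin φ₁ cos φ₂ cos Δλ = -0.1569
initial course = atan2(N, D) = 260.45°

260.4°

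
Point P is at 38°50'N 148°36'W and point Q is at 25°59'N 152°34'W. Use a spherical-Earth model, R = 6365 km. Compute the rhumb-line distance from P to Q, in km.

Rhumb course C = atan2(Δλ, Δψ) with Δψ = ln[tan(π/4+φ₂/2)/tan(π/4+φ₁/2)] = -0.2667, Δλ = -0.0692 → C = 194.55°
d = R·|Δφ| / |cos C| = 6365·0.22427 / 0.96791 = 1475 km

1475 km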